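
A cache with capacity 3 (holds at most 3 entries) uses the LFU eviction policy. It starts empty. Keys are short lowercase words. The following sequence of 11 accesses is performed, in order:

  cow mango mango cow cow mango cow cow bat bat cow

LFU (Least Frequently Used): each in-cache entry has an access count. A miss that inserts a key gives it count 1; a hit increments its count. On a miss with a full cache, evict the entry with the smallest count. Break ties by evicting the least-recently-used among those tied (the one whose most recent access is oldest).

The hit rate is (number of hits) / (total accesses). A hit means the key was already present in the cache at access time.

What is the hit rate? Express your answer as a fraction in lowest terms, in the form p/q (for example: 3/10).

LFU simulation (capacity=3):
  1. access cow: MISS. Cache: [cow(c=1)]
  2. access mango: MISS. Cache: [cow(c=1) mango(c=1)]
  3. access mango: HIT, count now 2. Cache: [cow(c=1) mango(c=2)]
  4. access cow: HIT, count now 2. Cache: [mango(c=2) cow(c=2)]
  5. access cow: HIT, count now 3. Cache: [mango(c=2) cow(c=3)]
  6. access mango: HIT, count now 3. Cache: [cow(c=3) mango(c=3)]
  7. access cow: HIT, count now 4. Cache: [mango(c=3) cow(c=4)]
  8. access cow: HIT, count now 5. Cache: [mango(c=3) cow(c=5)]
  9. access bat: MISS. Cache: [bat(c=1) mango(c=3) cow(c=5)]
  10. access bat: HIT, count now 2. Cache: [bat(c=2) mango(c=3) cow(c=5)]
  11. access cow: HIT, count now 6. Cache: [bat(c=2) mango(c=3) cow(c=6)]
Total: 8 hits, 3 misses, 0 evictions

Hit rate = 8/11

Answer: 8/11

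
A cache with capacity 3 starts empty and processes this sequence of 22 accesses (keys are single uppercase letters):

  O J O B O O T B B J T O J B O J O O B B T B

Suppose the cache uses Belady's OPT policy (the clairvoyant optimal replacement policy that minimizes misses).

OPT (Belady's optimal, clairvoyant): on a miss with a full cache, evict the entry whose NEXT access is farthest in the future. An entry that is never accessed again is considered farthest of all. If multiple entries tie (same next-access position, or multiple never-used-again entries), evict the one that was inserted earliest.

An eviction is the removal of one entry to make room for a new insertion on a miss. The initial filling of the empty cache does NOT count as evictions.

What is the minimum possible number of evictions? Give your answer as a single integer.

OPT (Belady) simulation (capacity=3):
  1. access O: MISS. Cache: [O]
  2. access J: MISS. Cache: [O J]
  3. access O: HIT. Next use of O: step 5. Cache: [O J]
  4. access B: MISS. Cache: [O J B]
  5. access O: HIT. Next use of O: step 6. Cache: [O J B]
  6. access O: HIT. Next use of O: step 12. Cache: [O J B]
  7. access T: MISS, evict O (next use: step 12). Cache: [J B T]
  8. access B: HIT. Next use of B: step 9. Cache: [J B T]
  9. access B: HIT. Next use of B: step 14. Cache: [J B T]
  10. access J: HIT. Next use of J: step 13. Cache: [J B T]
  11. access T: HIT. Next use of T: step 21. Cache: [J B T]
  12. access O: MISS, evict T (next use: step 21). Cache: [J B O]
  13. access J: HIT. Next use of J: step 16. Cache: [J B O]
  14. access B: HIT. Next use of B: step 19. Cache: [J B O]
  15. access O: HIT. Next use of O: step 17. Cache: [J B O]
  16. access J: HIT. Next use of J: never. Cache: [J B O]
  17. access O: HIT. Next use of O: step 18. Cache: [J B O]
  18. access O: HIT. Next use of O: never. Cache: [J B O]
  19. access B: HIT. Next use of B: step 20. Cache: [J B O]
  20. access B: HIT. Next use of B: step 22. Cache: [J B O]
  21. access T: MISS, evict J (next use: never). Cache: [B O T]
  22. access B: HIT. Next use of B: never. Cache: [B O T]
Total: 16 hits, 6 misses, 3 evictions

Answer: 3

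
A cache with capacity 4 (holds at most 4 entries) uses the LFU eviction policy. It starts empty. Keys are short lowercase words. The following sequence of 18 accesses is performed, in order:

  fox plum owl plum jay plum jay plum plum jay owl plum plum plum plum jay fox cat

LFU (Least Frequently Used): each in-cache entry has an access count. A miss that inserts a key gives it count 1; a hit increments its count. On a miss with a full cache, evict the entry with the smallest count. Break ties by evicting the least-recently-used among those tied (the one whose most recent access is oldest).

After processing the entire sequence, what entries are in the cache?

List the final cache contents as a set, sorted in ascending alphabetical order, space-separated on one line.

LFU simulation (capacity=4):
  1. access fox: MISS. Cache: [fox(c=1)]
  2. access plum: MISS. Cache: [fox(c=1) plum(c=1)]
  3. access owl: MISS. Cache: [fox(c=1) plum(c=1) owl(c=1)]
  4. access plum: HIT, count now 2. Cache: [fox(c=1) owl(c=1) plum(c=2)]
  5. access jay: MISS. Cache: [fox(c=1) owl(c=1) jay(c=1) plum(c=2)]
  6. access plum: HIT, count now 3. Cache: [fox(c=1) owl(c=1) jay(c=1) plum(c=3)]
  7. access jay: HIT, count now 2. Cache: [fox(c=1) owl(c=1) jay(c=2) plum(c=3)]
  8. access plum: HIT, count now 4. Cache: [fox(c=1) owl(c=1) jay(c=2) plum(c=4)]
  9. access plum: HIT, count now 5. Cache: [fox(c=1) owl(c=1) jay(c=2) plum(c=5)]
  10. access jay: HIT, count now 3. Cache: [fox(c=1) owl(c=1) jay(c=3) plum(c=5)]
  11. access owl: HIT, count now 2. Cache: [fox(c=1) owl(c=2) jay(c=3) plum(c=5)]
  12. access plum: HIT, count now 6. Cache: [fox(c=1) owl(c=2) jay(c=3) plum(c=6)]
  13. access plum: HIT, count now 7. Cache: [fox(c=1) owl(c=2) jay(c=3) plum(c=7)]
  14. access plum: HIT, count now 8. Cache: [fox(c=1) owl(c=2) jay(c=3) plum(c=8)]
  15. access plum: HIT, count now 9. Cache: [fox(c=1) owl(c=2) jay(c=3) plum(c=9)]
  16. access jay: HIT, count now 4. Cache: [fox(c=1) owl(c=2) jay(c=4) plum(c=9)]
  17. access fox: HIT, count now 2. Cache: [owl(c=2) fox(c=2) jay(c=4) plum(c=9)]
  18. access cat: MISS, evict owl(c=2). Cache: [cat(c=1) fox(c=2) jay(c=4) plum(c=9)]
Total: 13 hits, 5 misses, 1 evictions

Answer: cat fox jay plum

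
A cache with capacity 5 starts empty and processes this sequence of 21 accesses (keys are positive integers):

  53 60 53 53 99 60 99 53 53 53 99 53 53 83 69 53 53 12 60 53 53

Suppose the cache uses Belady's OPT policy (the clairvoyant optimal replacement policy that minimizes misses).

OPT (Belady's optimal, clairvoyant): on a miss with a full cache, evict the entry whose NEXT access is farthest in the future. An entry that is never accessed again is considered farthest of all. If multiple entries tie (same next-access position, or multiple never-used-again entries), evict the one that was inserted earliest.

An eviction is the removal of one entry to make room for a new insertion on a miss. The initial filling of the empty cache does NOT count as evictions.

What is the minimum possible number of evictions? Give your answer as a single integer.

Answer: 1

Derivation:
OPT (Belady) simulation (capacity=5):
  1. access 53: MISS. Cache: [53]
  2. access 60: MISS. Cache: [53 60]
  3. access 53: HIT. Next use of 53: step 4. Cache: [53 60]
  4. access 53: HIT. Next use of 53: step 8. Cache: [53 60]
  5. access 99: MISS. Cache: [53 60 99]
  6. access 60: HIT. Next use of 60: step 19. Cache: [53 60 99]
  7. access 99: HIT. Next use of 99: step 11. Cache: [53 60 99]
  8. access 53: HIT. Next use of 53: step 9. Cache: [53 60 99]
  9. access 53: HIT. Next use of 53: step 10. Cache: [53 60 99]
  10. access 53: HIT. Next use of 53: step 12. Cache: [53 60 99]
  11. access 99: HIT. Next use of 99: never. Cache: [53 60 99]
  12. access 53: HIT. Next use of 53: step 13. Cache: [53 60 99]
  13. access 53: HIT. Next use of 53: step 16. Cache: [53 60 99]
  14. access 83: MISS. Cache: [53 60 99 83]
  15. access 69: MISS. Cache: [53 60 99 83 69]
  16. access 53: HIT. Next use of 53: step 17. Cache: [53 60 99 83 69]
  17. access 53: HIT. Next use of 53: step 20. Cache: [53 60 99 83 69]
  18. access 12: MISS, evict 99 (next use: never). Cache: [53 60 83 69 12]
  19. access 60: HIT. Next use of 60: never. Cache: [53 60 83 69 12]
  20. access 53: HIT. Next use of 53: step 21. Cache: [53 60 83 69 12]
  21. access 53: HIT. Next use of 53: never. Cache: [53 60 83 69 12]
Total: 15 hits, 6 misses, 1 evictions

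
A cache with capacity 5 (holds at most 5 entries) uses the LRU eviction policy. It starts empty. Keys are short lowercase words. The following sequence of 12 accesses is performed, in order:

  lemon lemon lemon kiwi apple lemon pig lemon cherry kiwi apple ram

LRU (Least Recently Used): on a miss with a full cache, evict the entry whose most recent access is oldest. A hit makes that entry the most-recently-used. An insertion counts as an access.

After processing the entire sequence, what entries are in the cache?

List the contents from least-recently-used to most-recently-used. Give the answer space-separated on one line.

Answer: lemon cherry kiwi apple ram

Derivation:
LRU simulation (capacity=5):
  1. access lemon: MISS. Cache (LRU->MRU): [lemon]
  2. access lemon: HIT. Cache (LRU->MRU): [lemon]
  3. access lemon: HIT. Cache (LRU->MRU): [lemon]
  4. access kiwi: MISS. Cache (LRU->MRU): [lemon kiwi]
  5. access apple: MISS. Cache (LRU->MRU): [lemon kiwi apple]
  6. access lemon: HIT. Cache (LRU->MRU): [kiwi apple lemon]
  7. access pig: MISS. Cache (LRU->MRU): [kiwi apple lemon pig]
  8. access lemon: HIT. Cache (LRU->MRU): [kiwi apple pig lemon]
  9. access cherry: MISS. Cache (LRU->MRU): [kiwi apple pig lemon cherry]
  10. access kiwi: HIT. Cache (LRU->MRU): [apple pig lemon cherry kiwi]
  11. access apple: HIT. Cache (LRU->MRU): [pig lemon cherry kiwi apple]
  12. access ram: MISS, evict pig. Cache (LRU->MRU): [lemon cherry kiwi apple ram]
Total: 6 hits, 6 misses, 1 evictions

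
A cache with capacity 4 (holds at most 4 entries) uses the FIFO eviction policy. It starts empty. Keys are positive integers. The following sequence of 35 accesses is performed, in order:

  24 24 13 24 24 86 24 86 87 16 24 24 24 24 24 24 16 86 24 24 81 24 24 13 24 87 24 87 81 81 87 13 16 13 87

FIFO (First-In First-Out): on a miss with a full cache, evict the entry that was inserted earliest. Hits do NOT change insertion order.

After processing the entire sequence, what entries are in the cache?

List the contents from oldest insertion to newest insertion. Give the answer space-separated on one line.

FIFO simulation (capacity=4):
  1. access 24: MISS. Cache (old->new): [24]
  2. access 24: HIT. Cache (old->new): [24]
  3. access 13: MISS. Cache (old->new): [24 13]
  4. access 24: HIT. Cache (old->new): [24 13]
  5. access 24: HIT. Cache (old->new): [24 13]
  6. access 86: MISS. Cache (old->new): [24 13 86]
  7. access 24: HIT. Cache (old->new): [24 13 86]
  8. access 86: HIT. Cache (old->new): [24 13 86]
  9. access 87: MISS. Cache (old->new): [24 13 86 87]
  10. access 16: MISS, evict 24. Cache (old->new): [13 86 87 16]
  11. access 24: MISS, evict 13. Cache (old->new): [86 87 16 24]
  12. access 24: HIT. Cache (old->new): [86 87 16 24]
  13. access 24: HIT. Cache (old->new): [86 87 16 24]
  14. access 24: HIT. Cache (old->new): [86 87 16 24]
  15. access 24: HIT. Cache (old->new): [86 87 16 24]
  16. access 24: HIT. Cache (old->new): [86 87 16 24]
  17. access 16: HIT. Cache (old->new): [86 87 16 24]
  18. access 86: HIT. Cache (old->new): [86 87 16 24]
  19. access 24: HIT. Cache (old->new): [86 87 16 24]
  20. access 24: HIT. Cache (old->new): [86 87 16 24]
  21. access 81: MISS, evict 86. Cache (old->new): [87 16 24 81]
  22. access 24: HIT. Cache (old->new): [87 16 24 81]
  23. access 24: HIT. Cache (old->new): [87 16 24 81]
  24. access 13: MISS, evict 87. Cache (old->new): [16 24 81 13]
  25. access 24: HIT. Cache (old->new): [16 24 81 13]
  26. access 87: MISS, evict 16. Cache (old->new): [24 81 13 87]
  27. access 24: HIT. Cache (old->new): [24 81 13 87]
  28. access 87: HIT. Cache (old->new): [24 81 13 87]
  29. access 81: HIT. Cache (old->new): [24 81 13 87]
  30. access 81: HIT. Cache (old->new): [24 81 13 87]
  31. access 87: HIT. Cache (old->new): [24 81 13 87]
  32. access 13: HIT. Cache (old->new): [24 81 13 87]
  33. access 16: MISS, evict 24. Cache (old->new): [81 13 87 16]
  34. access 13: HIT. Cache (old->new): [81 13 87 16]
  35. access 87: HIT. Cache (old->new): [81 13 87 16]
Total: 25 hits, 10 misses, 6 evictions

Answer: 81 13 87 16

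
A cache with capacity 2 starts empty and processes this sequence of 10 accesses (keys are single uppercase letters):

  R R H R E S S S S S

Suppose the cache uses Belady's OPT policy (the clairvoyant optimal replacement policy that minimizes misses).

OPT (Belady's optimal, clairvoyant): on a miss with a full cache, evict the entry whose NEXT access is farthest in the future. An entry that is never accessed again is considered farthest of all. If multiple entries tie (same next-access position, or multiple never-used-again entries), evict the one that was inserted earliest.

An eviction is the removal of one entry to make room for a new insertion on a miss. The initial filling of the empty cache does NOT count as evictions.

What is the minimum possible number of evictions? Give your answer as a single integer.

OPT (Belady) simulation (capacity=2):
  1. access R: MISS. Cache: [R]
  2. access R: HIT. Next use of R: step 4. Cache: [R]
  3. access H: MISS. Cache: [R H]
  4. access R: HIT. Next use of R: never. Cache: [R H]
  5. access E: MISS, evict R (next use: never). Cache: [H E]
  6. access S: MISS, evict H (next use: never). Cache: [E S]
  7. access S: HIT. Next use of S: step 8. Cache: [E S]
  8. access S: HIT. Next use of S: step 9. Cache: [E S]
  9. access S: HIT. Next use of S: step 10. Cache: [E S]
  10. access S: HIT. Next use of S: never. Cache: [E S]
Total: 6 hits, 4 misses, 2 evictions

Answer: 2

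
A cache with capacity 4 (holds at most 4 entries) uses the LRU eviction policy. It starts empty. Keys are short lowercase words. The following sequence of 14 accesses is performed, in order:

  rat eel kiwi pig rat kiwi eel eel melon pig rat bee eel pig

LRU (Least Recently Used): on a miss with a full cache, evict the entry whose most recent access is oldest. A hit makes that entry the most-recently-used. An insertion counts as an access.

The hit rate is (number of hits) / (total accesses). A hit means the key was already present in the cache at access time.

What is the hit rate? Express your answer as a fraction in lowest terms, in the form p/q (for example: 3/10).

LRU simulation (capacity=4):
  1. access rat: MISS. Cache (LRU->MRU): [rat]
  2. access eel: MISS. Cache (LRU->MRU): [rat eel]
  3. access kiwi: MISS. Cache (LRU->MRU): [rat eel kiwi]
  4. access pig: MISS. Cache (LRU->MRU): [rat eel kiwi pig]
  5. access rat: HIT. Cache (LRU->MRU): [eel kiwi pig rat]
  6. access kiwi: HIT. Cache (LRU->MRU): [eel pig rat kiwi]
  7. access eel: HIT. Cache (LRU->MRU): [pig rat kiwi eel]
  8. access eel: HIT. Cache (LRU->MRU): [pig rat kiwi eel]
  9. access melon: MISS, evict pig. Cache (LRU->MRU): [rat kiwi eel melon]
  10. access pig: MISS, evict rat. Cache (LRU->MRU): [kiwi eel melon pig]
  11. access rat: MISS, evict kiwi. Cache (LRU->MRU): [eel melon pig rat]
  12. access bee: MISS, evict eel. Cache (LRU->MRU): [melon pig rat bee]
  13. access eel: MISS, evict melon. Cache (LRU->MRU): [pig rat bee eel]
  14. access pig: HIT. Cache (LRU->MRU): [rat bee eel pig]
Total: 5 hits, 9 misses, 5 evictions

Hit rate = 5/14

Answer: 5/14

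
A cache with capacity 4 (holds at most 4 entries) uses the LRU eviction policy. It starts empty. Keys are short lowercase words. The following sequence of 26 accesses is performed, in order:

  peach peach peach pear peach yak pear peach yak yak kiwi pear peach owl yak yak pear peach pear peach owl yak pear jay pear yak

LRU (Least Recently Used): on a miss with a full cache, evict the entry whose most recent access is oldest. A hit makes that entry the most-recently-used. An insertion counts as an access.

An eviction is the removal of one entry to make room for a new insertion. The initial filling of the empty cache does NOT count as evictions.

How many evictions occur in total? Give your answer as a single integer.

LRU simulation (capacity=4):
  1. access peach: MISS. Cache (LRU->MRU): [peach]
  2. access peach: HIT. Cache (LRU->MRU): [peach]
  3. access peach: HIT. Cache (LRU->MRU): [peach]
  4. access pear: MISS. Cache (LRU->MRU): [peach pear]
  5. access peach: HIT. Cache (LRU->MRU): [pear peach]
  6. access yak: MISS. Cache (LRU->MRU): [pear peach yak]
  7. access pear: HIT. Cache (LRU->MRU): [peach yak pear]
  8. access peach: HIT. Cache (LRU->MRU): [yak pear peach]
  9. access yak: HIT. Cache (LRU->MRU): [pear peach yak]
  10. access yak: HIT. Cache (LRU->MRU): [pear peach yak]
  11. access kiwi: MISS. Cache (LRU->MRU): [pear peach yak kiwi]
  12. access pear: HIT. Cache (LRU->MRU): [peach yak kiwi pear]
  13. access peach: HIT. Cache (LRU->MRU): [yak kiwi pear peach]
  14. access owl: MISS, evict yak. Cache (LRU->MRU): [kiwi pear peach owl]
  15. access yak: MISS, evict kiwi. Cache (LRU->MRU): [pear peach owl yak]
  16. access yak: HIT. Cache (LRU->MRU): [pear peach owl yak]
  17. access pear: HIT. Cache (LRU->MRU): [peach owl yak pear]
  18. access peach: HIT. Cache (LRU->MRU): [owl yak pear peach]
  19. access pear: HIT. Cache (LRU->MRU): [owl yak peach pear]
  20. access peach: HIT. Cache (LRU->MRU): [owl yak pear peach]
  21. access owl: HIT. Cache (LRU->MRU): [yak pear peach owl]
  22. access yak: HIT. Cache (LRU->MRU): [pear peach owl yak]
  23. access pear: HIT. Cache (LRU->MRU): [peach owl yak pear]
  24. access jay: MISS, evict peach. Cache (LRU->MRU): [owl yak pear jay]
  25. access pear: HIT. Cache (LRU->MRU): [owl yak jay pear]
  26. access yak: HIT. Cache (LRU->MRU): [owl jay pear yak]
Total: 19 hits, 7 misses, 3 evictions

Answer: 3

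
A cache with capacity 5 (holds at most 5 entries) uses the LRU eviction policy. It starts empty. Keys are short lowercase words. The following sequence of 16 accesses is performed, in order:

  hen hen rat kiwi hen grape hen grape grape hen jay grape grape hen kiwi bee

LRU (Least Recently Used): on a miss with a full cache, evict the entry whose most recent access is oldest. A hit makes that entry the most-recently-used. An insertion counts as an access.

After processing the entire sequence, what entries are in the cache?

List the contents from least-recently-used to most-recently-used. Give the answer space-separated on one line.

LRU simulation (capacity=5):
  1. access hen: MISS. Cache (LRU->MRU): [hen]
  2. access hen: HIT. Cache (LRU->MRU): [hen]
  3. access rat: MISS. Cache (LRU->MRU): [hen rat]
  4. access kiwi: MISS. Cache (LRU->MRU): [hen rat kiwi]
  5. access hen: HIT. Cache (LRU->MRU): [rat kiwi hen]
  6. access grape: MISS. Cache (LRU->MRU): [rat kiwi hen grape]
  7. access hen: HIT. Cache (LRU->MRU): [rat kiwi grape hen]
  8. access grape: HIT. Cache (LRU->MRU): [rat kiwi hen grape]
  9. access grape: HIT. Cache (LRU->MRU): [rat kiwi hen grape]
  10. access hen: HIT. Cache (LRU->MRU): [rat kiwi grape hen]
  11. access jay: MISS. Cache (LRU->MRU): [rat kiwi grape hen jay]
  12. access grape: HIT. Cache (LRU->MRU): [rat kiwi hen jay grape]
  13. access grape: HIT. Cache (LRU->MRU): [rat kiwi hen jay grape]
  14. access hen: HIT. Cache (LRU->MRU): [rat kiwi jay grape hen]
  15. access kiwi: HIT. Cache (LRU->MRU): [rat jay grape hen kiwi]
  16. access bee: MISS, evict rat. Cache (LRU->MRU): [jay grape hen kiwi bee]
Total: 10 hits, 6 misses, 1 evictions

Answer: jay grape hen kiwi bee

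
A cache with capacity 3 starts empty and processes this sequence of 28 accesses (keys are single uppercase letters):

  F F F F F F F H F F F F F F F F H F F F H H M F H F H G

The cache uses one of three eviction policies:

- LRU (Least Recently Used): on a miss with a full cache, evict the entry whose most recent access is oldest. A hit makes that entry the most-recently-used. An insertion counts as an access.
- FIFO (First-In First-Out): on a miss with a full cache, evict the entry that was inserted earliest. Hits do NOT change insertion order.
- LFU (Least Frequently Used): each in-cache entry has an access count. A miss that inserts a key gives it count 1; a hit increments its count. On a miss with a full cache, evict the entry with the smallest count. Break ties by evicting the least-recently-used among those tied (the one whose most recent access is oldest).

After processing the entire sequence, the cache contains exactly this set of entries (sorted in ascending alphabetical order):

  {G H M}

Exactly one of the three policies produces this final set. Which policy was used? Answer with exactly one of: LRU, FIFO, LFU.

Simulating under each policy and comparing final sets:
  LRU: final set = {F G H} -> differs
  FIFO: final set = {G H M} -> MATCHES target
  LFU: final set = {F G H} -> differs
Only FIFO produces the target set.

Answer: FIFO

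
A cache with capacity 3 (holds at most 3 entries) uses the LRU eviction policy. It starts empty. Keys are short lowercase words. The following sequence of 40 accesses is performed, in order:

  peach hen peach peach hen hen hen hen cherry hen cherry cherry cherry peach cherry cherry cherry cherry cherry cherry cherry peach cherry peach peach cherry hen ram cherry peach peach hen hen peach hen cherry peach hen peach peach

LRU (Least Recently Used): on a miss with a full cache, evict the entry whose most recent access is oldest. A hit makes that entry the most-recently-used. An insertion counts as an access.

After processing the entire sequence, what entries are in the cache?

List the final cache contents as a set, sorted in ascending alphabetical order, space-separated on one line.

Answer: cherry hen peach

Derivation:
LRU simulation (capacity=3):
  1. access peach: MISS. Cache (LRU->MRU): [peach]
  2. access hen: MISS. Cache (LRU->MRU): [peach hen]
  3. access peach: HIT. Cache (LRU->MRU): [hen peach]
  4. access peach: HIT. Cache (LRU->MRU): [hen peach]
  5. access hen: HIT. Cache (LRU->MRU): [peach hen]
  6. access hen: HIT. Cache (LRU->MRU): [peach hen]
  7. access hen: HIT. Cache (LRU->MRU): [peach hen]
  8. access hen: HIT. Cache (LRU->MRU): [peach hen]
  9. access cherry: MISS. Cache (LRU->MRU): [peach hen cherry]
  10. access hen: HIT. Cache (LRU->MRU): [peach cherry hen]
  11. access cherry: HIT. Cache (LRU->MRU): [peach hen cherry]
  12. access cherry: HIT. Cache (LRU->MRU): [peach hen cherry]
  13. access cherry: HIT. Cache (LRU->MRU): [peach hen cherry]
  14. access peach: HIT. Cache (LRU->MRU): [hen cherry peach]
  15. access cherry: HIT. Cache (LRU->MRU): [hen peach cherry]
  16. access cherry: HIT. Cache (LRU->MRU): [hen peach cherry]
  17. access cherry: HIT. Cache (LRU->MRU): [hen peach cherry]
  18. access cherry: HIT. Cache (LRU->MRU): [hen peach cherry]
  19. access cherry: HIT. Cache (LRU->MRU): [hen peach cherry]
  20. access cherry: HIT. Cache (LRU->MRU): [hen peach cherry]
  21. access cherry: HIT. Cache (LRU->MRU): [hen peach cherry]
  22. access peach: HIT. Cache (LRU->MRU): [hen cherry peach]
  23. access cherry: HIT. Cache (LRU->MRU): [hen peach cherry]
  24. access peach: HIT. Cache (LRU->MRU): [hen cherry peach]
  25. access peach: HIT. Cache (LRU->MRU): [hen cherry peach]
  26. access cherry: HIT. Cache (LRU->MRU): [hen peach cherry]
  27. access hen: HIT. Cache (LRU->MRU): [peach cherry hen]
  28. access ram: MISS, evict peach. Cache (LRU->MRU): [cherry hen ram]
  29. access cherry: HIT. Cache (LRU->MRU): [hen ram cherry]
  30. access peach: MISS, evict hen. Cache (LRU->MRU): [ram cherry peach]
  31. access peach: HIT. Cache (LRU->MRU): [ram cherry peach]
  32. access hen: MISS, evict ram. Cache (LRU->MRU): [cherry peach hen]
  33. access hen: HIT. Cache (LRU->MRU): [cherry peach hen]
  34. access peach: HIT. Cache (LRU->MRU): [cherry hen peach]
  35. access hen: HIT. Cache (LRU->MRU): [cherry peach hen]
  36. access cherry: HIT. Cache (LRU->MRU): [peach hen cherry]
  37. access peach: HIT. Cache (LRU->MRU): [hen cherry peach]
  38. access hen: HIT. Cache (LRU->MRU): [cherry peach hen]
  39. access peach: HIT. Cache (LRU->MRU): [cherry hen peach]
  40. access peach: HIT. Cache (LRU->MRU): [cherry hen peach]
Total: 34 hits, 6 misses, 3 evictions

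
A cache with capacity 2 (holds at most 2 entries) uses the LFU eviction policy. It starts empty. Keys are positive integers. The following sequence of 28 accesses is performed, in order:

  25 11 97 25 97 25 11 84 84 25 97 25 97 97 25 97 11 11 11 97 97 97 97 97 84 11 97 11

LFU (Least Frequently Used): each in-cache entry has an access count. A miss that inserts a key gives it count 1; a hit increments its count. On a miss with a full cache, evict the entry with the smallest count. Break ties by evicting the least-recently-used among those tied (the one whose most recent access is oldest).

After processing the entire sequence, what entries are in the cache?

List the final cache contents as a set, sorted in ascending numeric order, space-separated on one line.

LFU simulation (capacity=2):
  1. access 25: MISS. Cache: [25(c=1)]
  2. access 11: MISS. Cache: [25(c=1) 11(c=1)]
  3. access 97: MISS, evict 25(c=1). Cache: [11(c=1) 97(c=1)]
  4. access 25: MISS, evict 11(c=1). Cache: [97(c=1) 25(c=1)]
  5. access 97: HIT, count now 2. Cache: [25(c=1) 97(c=2)]
  6. access 25: HIT, count now 2. Cache: [97(c=2) 25(c=2)]
  7. access 11: MISS, evict 97(c=2). Cache: [11(c=1) 25(c=2)]
  8. access 84: MISS, evict 11(c=1). Cache: [84(c=1) 25(c=2)]
  9. access 84: HIT, count now 2. Cache: [25(c=2) 84(c=2)]
  10. access 25: HIT, count now 3. Cache: [84(c=2) 25(c=3)]
  11. access 97: MISS, evict 84(c=2). Cache: [97(c=1) 25(c=3)]
  12. access 25: HIT, count now 4. Cache: [97(c=1) 25(c=4)]
  13. access 97: HIT, count now 2. Cache: [97(c=2) 25(c=4)]
  14. access 97: HIT, count now 3. Cache: [97(c=3) 25(c=4)]
  15. access 25: HIT, count now 5. Cache: [97(c=3) 25(c=5)]
  16. access 97: HIT, count now 4. Cache: [97(c=4) 25(c=5)]
  17. access 11: MISS, evict 97(c=4). Cache: [11(c=1) 25(c=5)]
  18. access 11: HIT, count now 2. Cache: [11(c=2) 25(c=5)]
  19. access 11: HIT, count now 3. Cache: [11(c=3) 25(c=5)]
  20. access 97: MISS, evict 11(c=3). Cache: [97(c=1) 25(c=5)]
  21. access 97: HIT, count now 2. Cache: [97(c=2) 25(c=5)]
  22. access 97: HIT, count now 3. Cache: [97(c=3) 25(c=5)]
  23. access 97: HIT, count now 4. Cache: [97(c=4) 25(c=5)]
  24. access 97: HIT, count now 5. Cache: [25(c=5) 97(c=5)]
  25. access 84: MISS, evict 25(c=5). Cache: [84(c=1) 97(c=5)]
  26. access 11: MISS, evict 84(c=1). Cache: [11(c=1) 97(c=5)]
  27. access 97: HIT, count now 6. Cache: [11(c=1) 97(c=6)]
  28. access 11: HIT, count now 2. Cache: [11(c=2) 97(c=6)]
Total: 17 hits, 11 misses, 9 evictions

Answer: 11 97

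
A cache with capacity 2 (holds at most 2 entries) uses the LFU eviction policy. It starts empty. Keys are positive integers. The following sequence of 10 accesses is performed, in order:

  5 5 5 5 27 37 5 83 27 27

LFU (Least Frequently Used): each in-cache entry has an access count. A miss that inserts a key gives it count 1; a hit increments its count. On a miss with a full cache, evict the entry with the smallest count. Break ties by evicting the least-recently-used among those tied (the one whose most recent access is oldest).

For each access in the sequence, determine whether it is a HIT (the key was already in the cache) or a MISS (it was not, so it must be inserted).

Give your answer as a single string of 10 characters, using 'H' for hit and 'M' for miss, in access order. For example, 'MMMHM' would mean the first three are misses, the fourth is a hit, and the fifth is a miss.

LFU simulation (capacity=2):
  1. access 5: MISS. Cache: [5(c=1)]
  2. access 5: HIT, count now 2. Cache: [5(c=2)]
  3. access 5: HIT, count now 3. Cache: [5(c=3)]
  4. access 5: HIT, count now 4. Cache: [5(c=4)]
  5. access 27: MISS. Cache: [27(c=1) 5(c=4)]
  6. access 37: MISS, evict 27(c=1). Cache: [37(c=1) 5(c=4)]
  7. access 5: HIT, count now 5. Cache: [37(c=1) 5(c=5)]
  8. access 83: MISS, evict 37(c=1). Cache: [83(c=1) 5(c=5)]
  9. access 27: MISS, evict 83(c=1). Cache: [27(c=1) 5(c=5)]
  10. access 27: HIT, count now 2. Cache: [27(c=2) 5(c=5)]
Total: 5 hits, 5 misses, 3 evictions

Answer: MHHHMMHMMH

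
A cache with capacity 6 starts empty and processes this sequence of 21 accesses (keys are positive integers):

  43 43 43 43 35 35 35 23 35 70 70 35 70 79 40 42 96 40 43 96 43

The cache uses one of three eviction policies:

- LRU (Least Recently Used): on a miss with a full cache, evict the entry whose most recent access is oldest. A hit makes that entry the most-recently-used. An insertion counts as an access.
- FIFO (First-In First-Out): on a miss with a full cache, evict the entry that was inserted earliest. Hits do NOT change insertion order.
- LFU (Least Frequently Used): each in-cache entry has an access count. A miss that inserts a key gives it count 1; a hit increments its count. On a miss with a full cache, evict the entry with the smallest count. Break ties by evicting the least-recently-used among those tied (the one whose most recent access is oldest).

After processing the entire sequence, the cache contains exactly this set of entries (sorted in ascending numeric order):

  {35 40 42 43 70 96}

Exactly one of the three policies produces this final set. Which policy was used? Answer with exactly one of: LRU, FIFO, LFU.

Simulating under each policy and comparing final sets:
  LRU: final set = {40 42 43 70 79 96} -> differs
  FIFO: final set = {40 42 43 70 79 96} -> differs
  LFU: final set = {35 40 42 43 70 96} -> MATCHES target
Only LFU produces the target set.

Answer: LFU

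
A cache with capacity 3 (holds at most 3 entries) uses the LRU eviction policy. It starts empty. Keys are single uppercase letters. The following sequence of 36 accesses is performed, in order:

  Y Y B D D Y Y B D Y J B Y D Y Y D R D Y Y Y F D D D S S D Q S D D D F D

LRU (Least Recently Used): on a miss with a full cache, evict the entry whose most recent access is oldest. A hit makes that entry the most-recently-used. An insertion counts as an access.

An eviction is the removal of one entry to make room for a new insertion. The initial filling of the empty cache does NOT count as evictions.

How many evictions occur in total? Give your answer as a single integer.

Answer: 8

Derivation:
LRU simulation (capacity=3):
  1. access Y: MISS. Cache (LRU->MRU): [Y]
  2. access Y: HIT. Cache (LRU->MRU): [Y]
  3. access B: MISS. Cache (LRU->MRU): [Y B]
  4. access D: MISS. Cache (LRU->MRU): [Y B D]
  5. access D: HIT. Cache (LRU->MRU): [Y B D]
  6. access Y: HIT. Cache (LRU->MRU): [B D Y]
  7. access Y: HIT. Cache (LRU->MRU): [B D Y]
  8. access B: HIT. Cache (LRU->MRU): [D Y B]
  9. access D: HIT. Cache (LRU->MRU): [Y B D]
  10. access Y: HIT. Cache (LRU->MRU): [B D Y]
  11. access J: MISS, evict B. Cache (LRU->MRU): [D Y J]
  12. access B: MISS, evict D. Cache (LRU->MRU): [Y J B]
  13. access Y: HIT. Cache (LRU->MRU): [J B Y]
  14. access D: MISS, evict J. Cache (LRU->MRU): [B Y D]
  15. access Y: HIT. Cache (LRU->MRU): [B D Y]
  16. access Y: HIT. Cache (LRU->MRU): [B D Y]
  17. access D: HIT. Cache (LRU->MRU): [B Y D]
  18. access R: MISS, evict B. Cache (LRU->MRU): [Y D R]
  19. access D: HIT. Cache (LRU->MRU): [Y R D]
  20. access Y: HIT. Cache (LRU->MRU): [R D Y]
  21. access Y: HIT. Cache (LRU->MRU): [R D Y]
  22. access Y: HIT. Cache (LRU->MRU): [R D Y]
  23. access F: MISS, evict R. Cache (LRU->MRU): [D Y F]
  24. access D: HIT. Cache (LRU->MRU): [Y F D]
  25. access D: HIT. Cache (LRU->MRU): [Y F D]
  26. access D: HIT. Cache (LRU->MRU): [Y F D]
  27. access S: MISS, evict Y. Cache (LRU->MRU): [F D S]
  28. access S: HIT. Cache (LRU->MRU): [F D S]
  29. access D: HIT. Cache (LRU->MRU): [F S D]
  30. access Q: MISS, evict F. Cache (LRU->MRU): [S D Q]
  31. access S: HIT. Cache (LRU->MRU): [D Q S]
  32. access D: HIT. Cache (LRU->MRU): [Q S D]
  33. access D: HIT. Cache (LRU->MRU): [Q S D]
  34. access D: HIT. Cache (LRU->MRU): [Q S D]
  35. access F: MISS, evict Q. Cache (LRU->MRU): [S D F]
  36. access D: HIT. Cache (LRU->MRU): [S F D]
Total: 25 hits, 11 misses, 8 evictions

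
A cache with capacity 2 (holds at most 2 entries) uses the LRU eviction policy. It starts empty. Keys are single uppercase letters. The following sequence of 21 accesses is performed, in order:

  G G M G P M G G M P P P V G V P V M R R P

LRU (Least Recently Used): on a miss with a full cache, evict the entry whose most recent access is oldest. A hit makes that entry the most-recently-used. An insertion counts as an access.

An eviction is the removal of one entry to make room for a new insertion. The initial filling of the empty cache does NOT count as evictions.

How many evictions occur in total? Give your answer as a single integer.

LRU simulation (capacity=2):
  1. access G: MISS. Cache (LRU->MRU): [G]
  2. access G: HIT. Cache (LRU->MRU): [G]
  3. access M: MISS. Cache (LRU->MRU): [G M]
  4. access G: HIT. Cache (LRU->MRU): [M G]
  5. access P: MISS, evict M. Cache (LRU->MRU): [G P]
  6. access M: MISS, evict G. Cache (LRU->MRU): [P M]
  7. access G: MISS, evict P. Cache (LRU->MRU): [M G]
  8. access G: HIT. Cache (LRU->MRU): [M G]
  9. access M: HIT. Cache (LRU->MRU): [G M]
  10. access P: MISS, evict G. Cache (LRU->MRU): [M P]
  11. access P: HIT. Cache (LRU->MRU): [M P]
  12. access P: HIT. Cache (LRU->MRU): [M P]
  13. access V: MISS, evict M. Cache (LRU->MRU): [P V]
  14. access G: MISS, evict P. Cache (LRU->MRU): [V G]
  15. access V: HIT. Cache (LRU->MRU): [G V]
  16. access P: MISS, evict G. Cache (LRU->MRU): [V P]
  17. access V: HIT. Cache (LRU->MRU): [P V]
  18. access M: MISS, evict P. Cache (LRU->MRU): [V M]
  19. access R: MISS, evict V. Cache (LRU->MRU): [M R]
  20. access R: HIT. Cache (LRU->MRU): [M R]
  21. access P: MISS, evict M. Cache (LRU->MRU): [R P]
Total: 9 hits, 12 misses, 10 evictions

Answer: 10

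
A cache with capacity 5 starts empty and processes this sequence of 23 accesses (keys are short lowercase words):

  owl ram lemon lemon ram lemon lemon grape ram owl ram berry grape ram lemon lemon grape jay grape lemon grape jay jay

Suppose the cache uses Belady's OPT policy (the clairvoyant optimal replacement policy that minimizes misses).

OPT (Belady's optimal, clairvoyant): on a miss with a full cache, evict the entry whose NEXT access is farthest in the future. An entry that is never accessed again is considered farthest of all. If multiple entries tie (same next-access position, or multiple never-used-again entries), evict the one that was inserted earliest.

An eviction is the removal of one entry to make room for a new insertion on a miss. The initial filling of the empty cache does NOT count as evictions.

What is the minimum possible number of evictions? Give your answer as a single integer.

OPT (Belady) simulation (capacity=5):
  1. access owl: MISS. Cache: [owl]
  2. access ram: MISS. Cache: [owl ram]
  3. access lemon: MISS. Cache: [owl ram lemon]
  4. access lemon: HIT. Next use of lemon: step 6. Cache: [owl ram lemon]
  5. access ram: HIT. Next use of ram: step 9. Cache: [owl ram lemon]
  6. access lemon: HIT. Next use of lemon: step 7. Cache: [owl ram lemon]
  7. access lemon: HIT. Next use of lemon: step 15. Cache: [owl ram lemon]
  8. access grape: MISS. Cache: [owl ram lemon grape]
  9. access ram: HIT. Next use of ram: step 11. Cache: [owl ram lemon grape]
  10. access owl: HIT. Next use of owl: never. Cache: [owl ram lemon grape]
  11. access ram: HIT. Next use of ram: step 14. Cache: [owl ram lemon grape]
  12. access berry: MISS. Cache: [owl ram lemon grape berry]
  13. access grape: HIT. Next use of grape: step 17. Cache: [owl ram lemon grape berry]
  14. access ram: HIT. Next use of ram: never. Cache: [owl ram lemon grape berry]
  15. access lemon: HIT. Next use of lemon: step 16. Cache: [owl ram lemon grape berry]
  16. access lemon: HIT. Next use of lemon: step 20. Cache: [owl ram lemon grape berry]
  17. access grape: HIT. Next use of grape: step 19. Cache: [owl ram lemon grape berry]
  18. access jay: MISS, evict owl (next use: never). Cache: [ram lemon grape berry jay]
  19. access grape: HIT. Next use of grape: step 21. Cache: [ram lemon grape berry jay]
  20. access lemon: HIT. Next use of lemon: never. Cache: [ram lemon grape berry jay]
  21. access grape: HIT. Next use of grape: never. Cache: [ram lemon grape berry jay]
  22. access jay: HIT. Next use of jay: step 23. Cache: [ram lemon grape berry jay]
  23. access jay: HIT. Next use of jay: never. Cache: [ram lemon grape berry jay]
Total: 17 hits, 6 misses, 1 evictions

Answer: 1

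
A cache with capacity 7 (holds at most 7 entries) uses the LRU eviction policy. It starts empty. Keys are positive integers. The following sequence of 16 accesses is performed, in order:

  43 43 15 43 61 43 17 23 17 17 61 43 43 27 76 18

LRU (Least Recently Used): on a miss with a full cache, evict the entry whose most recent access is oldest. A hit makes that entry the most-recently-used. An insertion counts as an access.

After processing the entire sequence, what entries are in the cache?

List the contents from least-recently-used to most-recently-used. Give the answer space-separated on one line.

Answer: 23 17 61 43 27 76 18

Derivation:
LRU simulation (capacity=7):
  1. access 43: MISS. Cache (LRU->MRU): [43]
  2. access 43: HIT. Cache (LRU->MRU): [43]
  3. access 15: MISS. Cache (LRU->MRU): [43 15]
  4. access 43: HIT. Cache (LRU->MRU): [15 43]
  5. access 61: MISS. Cache (LRU->MRU): [15 43 61]
  6. access 43: HIT. Cache (LRU->MRU): [15 61 43]
  7. access 17: MISS. Cache (LRU->MRU): [15 61 43 17]
  8. access 23: MISS. Cache (LRU->MRU): [15 61 43 17 23]
  9. access 17: HIT. Cache (LRU->MRU): [15 61 43 23 17]
  10. access 17: HIT. Cache (LRU->MRU): [15 61 43 23 17]
  11. access 61: HIT. Cache (LRU->MRU): [15 43 23 17 61]
  12. access 43: HIT. Cache (LRU->MRU): [15 23 17 61 43]
  13. access 43: HIT. Cache (LRU->MRU): [15 23 17 61 43]
  14. access 27: MISS. Cache (LRU->MRU): [15 23 17 61 43 27]
  15. access 76: MISS. Cache (LRU->MRU): [15 23 17 61 43 27 76]
  16. access 18: MISS, evict 15. Cache (LRU->MRU): [23 17 61 43 27 76 18]
Total: 8 hits, 8 misses, 1 evictions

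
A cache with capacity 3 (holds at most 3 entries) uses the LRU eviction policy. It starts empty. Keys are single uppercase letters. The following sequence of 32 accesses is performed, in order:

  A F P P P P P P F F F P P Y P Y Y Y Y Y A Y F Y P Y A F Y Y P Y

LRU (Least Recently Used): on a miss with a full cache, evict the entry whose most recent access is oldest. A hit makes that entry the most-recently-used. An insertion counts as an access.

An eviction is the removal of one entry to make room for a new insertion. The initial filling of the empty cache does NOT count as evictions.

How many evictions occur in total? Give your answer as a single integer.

LRU simulation (capacity=3):
  1. access A: MISS. Cache (LRU->MRU): [A]
  2. access F: MISS. Cache (LRU->MRU): [A F]
  3. access P: MISS. Cache (LRU->MRU): [A F P]
  4. access P: HIT. Cache (LRU->MRU): [A F P]
  5. access P: HIT. Cache (LRU->MRU): [A F P]
  6. access P: HIT. Cache (LRU->MRU): [A F P]
  7. access P: HIT. Cache (LRU->MRU): [A F P]
  8. access P: HIT. Cache (LRU->MRU): [A F P]
  9. access F: HIT. Cache (LRU->MRU): [A P F]
  10. access F: HIT. Cache (LRU->MRU): [A P F]
  11. access F: HIT. Cache (LRU->MRU): [A P F]
  12. access P: HIT. Cache (LRU->MRU): [A F P]
  13. access P: HIT. Cache (LRU->MRU): [A F P]
  14. access Y: MISS, evict A. Cache (LRU->MRU): [F P Y]
  15. access P: HIT. Cache (LRU->MRU): [F Y P]
  16. access Y: HIT. Cache (LRU->MRU): [F P Y]
  17. access Y: HIT. Cache (LRU->MRU): [F P Y]
  18. access Y: HIT. Cache (LRU->MRU): [F P Y]
  19. access Y: HIT. Cache (LRU->MRU): [F P Y]
  20. access Y: HIT. Cache (LRU->MRU): [F P Y]
  21. access A: MISS, evict F. Cache (LRU->MRU): [P Y A]
  22. access Y: HIT. Cache (LRU->MRU): [P A Y]
  23. access F: MISS, evict P. Cache (LRU->MRU): [A Y F]
  24. access Y: HIT. Cache (LRU->MRU): [A F Y]
  25. access P: MISS, evict A. Cache (LRU->MRU): [F Y P]
  26. access Y: HIT. Cache (LRU->MRU): [F P Y]
  27. access A: MISS, evict F. Cache (LRU->MRU): [P Y A]
  28. access F: MISS, evict P. Cache (LRU->MRU): [Y A F]
  29. access Y: HIT. Cache (LRU->MRU): [A F Y]
  30. access Y: HIT. Cache (LRU->MRU): [A F Y]
  31. access P: MISS, evict A. Cache (LRU->MRU): [F Y P]
  32. access Y: HIT. Cache (LRU->MRU): [F P Y]
Total: 22 hits, 10 misses, 7 evictions

Answer: 7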